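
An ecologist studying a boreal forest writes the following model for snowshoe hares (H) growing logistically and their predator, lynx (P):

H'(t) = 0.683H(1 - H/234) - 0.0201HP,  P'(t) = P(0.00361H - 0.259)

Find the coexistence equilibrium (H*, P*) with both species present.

From dP/dt = 0 with P > 0: 0.00361H* = 0.259, so H* = 71.7.
Substitute into dH/dt = 0: 0.683(1 - 71.7/234) = 0.0201P*.
The bracket is 0.693, giving P* = 0.474/0.0201 = 23.6.

H* ≈ 71.7, P* ≈ 23.6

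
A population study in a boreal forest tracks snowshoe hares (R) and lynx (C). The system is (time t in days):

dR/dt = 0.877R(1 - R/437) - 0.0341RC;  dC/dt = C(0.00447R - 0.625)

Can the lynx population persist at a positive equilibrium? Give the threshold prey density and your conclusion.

The predator equation gives dC/dt > 0 only when R > 0.625/0.00447 = 140.
Without the predator, R → K = 437. Since 437 > 140, the predator can invade and persist.

Threshold R = 140; K > 140, so yes, the predator persists.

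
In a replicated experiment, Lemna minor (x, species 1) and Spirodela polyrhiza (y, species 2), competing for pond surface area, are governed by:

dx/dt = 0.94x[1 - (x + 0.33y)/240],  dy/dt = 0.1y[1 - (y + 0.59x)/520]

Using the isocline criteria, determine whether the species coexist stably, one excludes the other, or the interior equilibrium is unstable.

stable coexistence

Compare the nullcline intercepts: K1/α12 = 240/0.33 = 727 > K2 = 520; K2/α21 = 520/0.59 = 881 > K1 = 240.
Since both inequalities hold, each species can invade when rare, so the interior equilibrium is stable.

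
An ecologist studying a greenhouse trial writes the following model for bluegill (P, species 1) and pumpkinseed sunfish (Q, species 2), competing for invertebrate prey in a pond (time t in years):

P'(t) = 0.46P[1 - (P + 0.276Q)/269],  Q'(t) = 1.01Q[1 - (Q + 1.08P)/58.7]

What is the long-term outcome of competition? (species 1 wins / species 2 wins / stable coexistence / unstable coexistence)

species 1 excludes species 2

Compare the nullcline intercepts: K1/α12 = 269/0.276 = 975 > K2 = 58.7; K2/α21 = 58.7/1.08 = 54.4 < K1 = 269.
Since the inequalities point opposite ways, species 1 can invade but species 2 cannot.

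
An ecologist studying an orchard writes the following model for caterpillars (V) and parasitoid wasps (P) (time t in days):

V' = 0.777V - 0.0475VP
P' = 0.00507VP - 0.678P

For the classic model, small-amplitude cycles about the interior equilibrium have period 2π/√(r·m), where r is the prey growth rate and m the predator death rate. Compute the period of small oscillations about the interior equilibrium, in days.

Here r = 0.777 and m = 0.678, so r·m = 0.527.
ω = √0.527 = 0.726 per day, hence T = 2π/ω ≈ 8.66 days.

T ≈ 8.66 days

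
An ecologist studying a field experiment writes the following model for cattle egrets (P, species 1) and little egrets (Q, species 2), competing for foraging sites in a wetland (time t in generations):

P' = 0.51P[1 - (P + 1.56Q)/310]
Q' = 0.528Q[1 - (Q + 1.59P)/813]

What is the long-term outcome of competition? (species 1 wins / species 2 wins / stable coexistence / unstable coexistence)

Compare the nullcline intercepts: K1/α12 = 310/1.56 = 199 < K2 = 813; K2/α21 = 813/1.59 = 511 > K1 = 310.
Since the inequalities point opposite ways, species 2 can invade but species 1 cannot.

species 2 excludes species 1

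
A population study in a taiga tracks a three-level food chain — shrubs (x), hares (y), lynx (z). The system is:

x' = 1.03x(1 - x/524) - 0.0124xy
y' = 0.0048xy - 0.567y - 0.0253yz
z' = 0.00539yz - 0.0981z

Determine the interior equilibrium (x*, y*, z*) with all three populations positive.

x* ≈ 409, y* ≈ 18.2, z* ≈ 55.2

From dz/dt = 0: 0.00539y* = 0.0981, so y* = 18.2.
From dx/dt = 0: 1.03(1 - x*/524) = 0.0124·18.2, giving x* = 524·(1 - 0.219) = 409.
From dy/dt = 0: 0.0048·409 - 0.567 = 0.0253z*, so z* = 1.4/0.0253 = 55.2.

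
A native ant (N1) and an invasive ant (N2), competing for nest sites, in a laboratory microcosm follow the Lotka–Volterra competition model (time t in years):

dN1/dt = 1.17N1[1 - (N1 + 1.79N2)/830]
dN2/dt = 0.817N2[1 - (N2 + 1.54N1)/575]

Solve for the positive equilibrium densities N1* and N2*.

Setting both brackets to zero gives the nullclines N1 + 1.79N2 = 830 and 1.54N1 + N2 = 575.
Substituting N2 = 575 - 1.54N1 into the first: N1(1 - 1.79·1.54) = 830 - 1.79·575.
So N1* = -199/-1.76 = 113, and then N2* = 575 - 1.54·113 = 400.

N1* ≈ 113, N2* ≈ 400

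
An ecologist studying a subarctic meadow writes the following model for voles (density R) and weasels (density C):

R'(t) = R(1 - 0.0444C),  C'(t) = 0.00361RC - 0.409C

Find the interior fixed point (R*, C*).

Set dC/dt = 0 with C > 0: 0.00361R - 0.409 = 0, so R* = 0.409/0.00361 = 113.
Set dR/dt = 0 with R > 0: 1 - 0.0444C = 0, so C* = 1/0.0444 = 22.5.

R* ≈ 113, C* ≈ 22.5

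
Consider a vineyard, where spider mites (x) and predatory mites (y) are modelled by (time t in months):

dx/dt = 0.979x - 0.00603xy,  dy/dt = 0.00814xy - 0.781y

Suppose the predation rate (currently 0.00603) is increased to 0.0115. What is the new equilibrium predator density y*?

y* ≈ 85.1

At the interior fixed point, setting dx/dt = 0 with x > 0 fixes y* = (prey growth rate)/(xy coefficient) — independent of the other coefficients.
With the change, y* = 0.979/0.0115 = 85.1; it falls from 162.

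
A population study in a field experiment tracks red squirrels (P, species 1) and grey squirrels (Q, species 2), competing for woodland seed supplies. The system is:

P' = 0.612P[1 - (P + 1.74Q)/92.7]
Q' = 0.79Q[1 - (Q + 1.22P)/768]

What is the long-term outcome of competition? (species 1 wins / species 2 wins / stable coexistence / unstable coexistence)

species 2 excludes species 1

Compare the nullcline intercepts: K1/α12 = 92.7/1.74 = 53.3 < K2 = 768; K2/α21 = 768/1.22 = 630 > K1 = 92.7.
Since the inequalities point opposite ways, species 2 can invade but species 1 cannot.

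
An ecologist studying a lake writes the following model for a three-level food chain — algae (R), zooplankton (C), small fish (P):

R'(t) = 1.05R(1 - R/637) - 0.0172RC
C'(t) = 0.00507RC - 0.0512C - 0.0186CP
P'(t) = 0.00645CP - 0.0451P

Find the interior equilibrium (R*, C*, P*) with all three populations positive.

R* ≈ 564, C* ≈ 6.99, P* ≈ 151

From dP/dt = 0: 0.00645C* = 0.0451, so C* = 6.99.
From dR/dt = 0: 1.05(1 - R*/637) = 0.0172·6.99, giving R* = 637·(1 - 0.115) = 564.
From dC/dt = 0: 0.00507·564 - 0.0512 = 0.0186P*, so P* = 2.81/0.0186 = 151.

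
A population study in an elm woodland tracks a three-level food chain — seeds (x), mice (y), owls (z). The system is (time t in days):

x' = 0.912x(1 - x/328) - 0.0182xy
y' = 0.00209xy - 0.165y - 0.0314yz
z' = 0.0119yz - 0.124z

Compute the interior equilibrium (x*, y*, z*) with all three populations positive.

From dz/dt = 0: 0.0119y* = 0.124, so y* = 10.4.
From dx/dt = 0: 0.912(1 - x*/328) = 0.0182·10.4, giving x* = 328·(1 - 0.208) = 260.
From dy/dt = 0: 0.00209·260 - 0.165 = 0.0314z*, so z* = 0.378/0.0314 = 12.

x* ≈ 260, y* ≈ 10.4, z* ≈ 12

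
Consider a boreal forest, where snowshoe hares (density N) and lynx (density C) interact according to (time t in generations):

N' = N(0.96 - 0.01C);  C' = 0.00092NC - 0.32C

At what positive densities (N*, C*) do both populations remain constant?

N* ≈ 348, C* ≈ 96

Set dC/dt = 0 with C > 0: 0.00092N - 0.32 = 0, so N* = 0.32/0.00092 = 348.
Set dN/dt = 0 with N > 0: 0.96 - 0.01C = 0, so C* = 0.96/0.01 = 96.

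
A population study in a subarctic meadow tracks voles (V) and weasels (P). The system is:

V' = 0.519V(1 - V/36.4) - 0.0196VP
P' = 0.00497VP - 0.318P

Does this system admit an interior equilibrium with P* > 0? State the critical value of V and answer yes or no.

The predator equation gives dP/dt > 0 only when V > 0.318/0.00497 = 64.
Without the predator, V → K = 36.4. Since 36.4 < 64, the predator cannot invade.

Threshold V = 64; K < 64, so no, the predator goes extinct.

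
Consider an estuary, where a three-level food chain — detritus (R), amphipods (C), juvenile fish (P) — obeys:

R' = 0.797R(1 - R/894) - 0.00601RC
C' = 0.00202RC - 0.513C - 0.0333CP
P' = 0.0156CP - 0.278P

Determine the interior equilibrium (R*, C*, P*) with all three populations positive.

R* ≈ 774, C* ≈ 17.8, P* ≈ 31.5

From dP/dt = 0: 0.0156C* = 0.278, so C* = 17.8.
From dR/dt = 0: 0.797(1 - R*/894) = 0.00601·17.8, giving R* = 894·(1 - 0.134) = 774.
From dC/dt = 0: 0.00202·774 - 0.513 = 0.0333P*, so P* = 1.05/0.0333 = 31.5.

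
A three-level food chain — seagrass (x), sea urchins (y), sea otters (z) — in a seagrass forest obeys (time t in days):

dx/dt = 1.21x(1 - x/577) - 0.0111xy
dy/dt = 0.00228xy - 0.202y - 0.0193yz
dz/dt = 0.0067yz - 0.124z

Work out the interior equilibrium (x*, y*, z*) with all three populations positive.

From dz/dt = 0: 0.0067y* = 0.124, so y* = 18.5.
From dx/dt = 0: 1.21(1 - x*/577) = 0.0111·18.5, giving x* = 577·(1 - 0.17) = 479.
From dy/dt = 0: 0.00228·479 - 0.202 = 0.0193z*, so z* = 0.89/0.0193 = 46.1.

x* ≈ 479, y* ≈ 18.5, z* ≈ 46.1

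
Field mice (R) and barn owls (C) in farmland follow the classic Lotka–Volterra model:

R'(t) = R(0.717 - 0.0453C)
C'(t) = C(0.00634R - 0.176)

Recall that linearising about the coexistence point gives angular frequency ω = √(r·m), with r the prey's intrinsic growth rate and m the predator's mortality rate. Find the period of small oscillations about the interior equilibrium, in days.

Here r = 0.717 and m = 0.176, so r·m = 0.126.
ω = √0.126 = 0.355 per day, hence T = 2π/ω ≈ 17.7 days.

T ≈ 17.7 days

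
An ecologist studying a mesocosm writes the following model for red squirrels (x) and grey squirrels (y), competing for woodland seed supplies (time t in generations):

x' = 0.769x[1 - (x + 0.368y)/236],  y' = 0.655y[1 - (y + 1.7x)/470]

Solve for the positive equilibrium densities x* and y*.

Setting both brackets to zero gives the nullclines x + 0.368y = 236 and 1.7x + y = 470.
Substituting y = 470 - 1.7x into the first: x(1 - 0.368·1.7) = 236 - 0.368·470.
So x* = 63/0.374 = 168, and then y* = 470 - 1.7·168 = 184.

x* ≈ 168, y* ≈ 184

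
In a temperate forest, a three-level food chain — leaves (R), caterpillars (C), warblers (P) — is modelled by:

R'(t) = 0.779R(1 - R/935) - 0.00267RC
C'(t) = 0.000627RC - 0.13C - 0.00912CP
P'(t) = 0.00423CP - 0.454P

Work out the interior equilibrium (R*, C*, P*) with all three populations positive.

From dP/dt = 0: 0.00423C* = 0.454, so C* = 107.
From dR/dt = 0: 0.779(1 - R*/935) = 0.00267·107, giving R* = 935·(1 - 0.368) = 591.
From dC/dt = 0: 0.000627·591 - 0.13 = 0.00912P*, so P* = 0.241/0.00912 = 26.4.

R* ≈ 591, C* ≈ 107, P* ≈ 26.4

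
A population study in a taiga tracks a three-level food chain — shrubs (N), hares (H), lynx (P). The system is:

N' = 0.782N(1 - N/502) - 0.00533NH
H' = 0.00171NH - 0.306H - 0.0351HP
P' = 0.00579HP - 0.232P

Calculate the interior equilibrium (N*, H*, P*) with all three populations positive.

N* ≈ 365, H* ≈ 40.1, P* ≈ 9.06

From dP/dt = 0: 0.00579H* = 0.232, so H* = 40.1.
From dN/dt = 0: 0.782(1 - N*/502) = 0.00533·40.1, giving N* = 502·(1 - 0.273) = 365.
From dH/dt = 0: 0.00171·365 - 0.306 = 0.0351P*, so P* = 0.318/0.0351 = 9.06.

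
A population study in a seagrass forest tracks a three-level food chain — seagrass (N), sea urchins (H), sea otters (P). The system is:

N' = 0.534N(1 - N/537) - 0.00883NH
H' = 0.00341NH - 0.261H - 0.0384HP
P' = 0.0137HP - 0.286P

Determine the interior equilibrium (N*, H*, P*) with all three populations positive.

From dP/dt = 0: 0.0137H* = 0.286, so H* = 20.9.
From dN/dt = 0: 0.534(1 - N*/537) = 0.00883·20.9, giving N* = 537·(1 - 0.345) = 352.
From dH/dt = 0: 0.00341·352 - 0.261 = 0.0384P*, so P* = 0.938/0.0384 = 24.4.

N* ≈ 352, H* ≈ 20.9, P* ≈ 24.4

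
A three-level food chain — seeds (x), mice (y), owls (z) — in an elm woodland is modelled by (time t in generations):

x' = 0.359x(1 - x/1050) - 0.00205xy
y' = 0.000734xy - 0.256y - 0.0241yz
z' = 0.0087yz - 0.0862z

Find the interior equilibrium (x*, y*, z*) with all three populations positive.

x* ≈ 991, y* ≈ 9.91, z* ≈ 19.5

From dz/dt = 0: 0.0087y* = 0.0862, so y* = 9.91.
From dx/dt = 0: 0.359(1 - x*/1050) = 0.00205·9.91, giving x* = 1050·(1 - 0.0566) = 991.
From dy/dt = 0: 0.000734·991 - 0.256 = 0.0241z*, so z* = 0.471/0.0241 = 19.5.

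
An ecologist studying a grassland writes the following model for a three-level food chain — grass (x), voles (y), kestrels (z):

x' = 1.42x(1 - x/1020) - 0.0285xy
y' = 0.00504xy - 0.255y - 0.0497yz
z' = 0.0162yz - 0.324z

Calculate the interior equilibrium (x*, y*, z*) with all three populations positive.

From dz/dt = 0: 0.0162y* = 0.324, so y* = 20.
From dx/dt = 0: 1.42(1 - x*/1020) = 0.0285·20, giving x* = 1020·(1 - 0.401) = 611.
From dy/dt = 0: 0.00504·611 - 0.255 = 0.0497z*, so z* = 2.82/0.0497 = 56.8.

x* ≈ 611, y* ≈ 20, z* ≈ 56.8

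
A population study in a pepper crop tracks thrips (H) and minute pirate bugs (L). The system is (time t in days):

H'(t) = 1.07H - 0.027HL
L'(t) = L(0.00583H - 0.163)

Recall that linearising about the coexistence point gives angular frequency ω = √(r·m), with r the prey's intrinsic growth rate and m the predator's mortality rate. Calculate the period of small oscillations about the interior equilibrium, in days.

T ≈ 15 days

Here r = 1.07 and m = 0.163, so r·m = 0.174.
ω = √0.174 = 0.418 per day, hence T = 2π/ω ≈ 15 days.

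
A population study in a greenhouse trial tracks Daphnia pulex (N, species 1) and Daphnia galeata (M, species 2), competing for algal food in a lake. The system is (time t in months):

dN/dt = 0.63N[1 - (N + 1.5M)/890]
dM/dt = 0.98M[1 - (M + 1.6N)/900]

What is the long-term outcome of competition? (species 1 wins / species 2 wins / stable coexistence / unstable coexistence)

Compare the nullcline intercepts: K1/α12 = 890/1.5 = 593 < K2 = 900; K2/α21 = 900/1.6 = 562 < K1 = 890.
Since both are reversed, neither can invade when rare; the interior point is a saddle.

unstable coexistence (outcome depends on initial conditions)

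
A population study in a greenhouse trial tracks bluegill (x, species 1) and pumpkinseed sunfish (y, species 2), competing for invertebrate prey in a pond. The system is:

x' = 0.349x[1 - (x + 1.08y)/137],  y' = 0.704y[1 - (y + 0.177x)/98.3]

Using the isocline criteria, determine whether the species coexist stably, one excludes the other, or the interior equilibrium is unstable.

Compare the nullcline intercepts: K1/α12 = 137/1.08 = 127 > K2 = 98.3; K2/α21 = 98.3/0.177 = 555 > K1 = 137.
Since both inequalities hold, each species can invade when rare, so the interior equilibrium is stable.

stable coexistence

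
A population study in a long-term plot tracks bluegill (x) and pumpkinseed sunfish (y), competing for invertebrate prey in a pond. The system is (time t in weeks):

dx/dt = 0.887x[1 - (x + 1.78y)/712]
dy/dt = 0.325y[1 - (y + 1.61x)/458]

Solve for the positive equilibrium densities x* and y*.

x* ≈ 55.3, y* ≈ 369

Setting both brackets to zero gives the nullclines x + 1.78y = 712 and 1.61x + y = 458.
Substituting y = 458 - 1.61x into the first: x(1 - 1.78·1.61) = 712 - 1.78·458.
So x* = -103/-1.87 = 55.3, and then y* = 458 - 1.61·55.3 = 369.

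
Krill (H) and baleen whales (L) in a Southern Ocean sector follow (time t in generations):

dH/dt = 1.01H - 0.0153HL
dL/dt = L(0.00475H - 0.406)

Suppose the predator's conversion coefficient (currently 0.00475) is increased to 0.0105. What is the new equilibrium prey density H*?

H* ≈ 38.7

At the interior fixed point, setting dL/dt = 0 with L > 0 fixes H* = (predator death rate)/(HL coefficient) — independent of the other coefficients.
With the change, H* = 0.406/0.0105 = 38.7; it falls from 85.5.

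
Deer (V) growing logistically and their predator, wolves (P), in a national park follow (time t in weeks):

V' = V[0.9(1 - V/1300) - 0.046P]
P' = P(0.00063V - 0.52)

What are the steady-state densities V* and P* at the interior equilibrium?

From dP/dt = 0 with P > 0: 0.00063V* = 0.52, so V* = 825.
Substitute into dV/dt = 0: 0.9(1 - 825/1300) = 0.046P*.
The bracket is 0.365, giving P* = 0.329/0.046 = 7.14.

V* ≈ 825, P* ≈ 7.14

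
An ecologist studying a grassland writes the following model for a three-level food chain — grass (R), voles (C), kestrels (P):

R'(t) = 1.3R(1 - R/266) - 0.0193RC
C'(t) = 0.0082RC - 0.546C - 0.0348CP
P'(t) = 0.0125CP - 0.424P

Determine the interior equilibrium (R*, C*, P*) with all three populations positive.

From dP/dt = 0: 0.0125C* = 0.424, so C* = 33.9.
From dR/dt = 0: 1.3(1 - R*/266) = 0.0193·33.9, giving R* = 266·(1 - 0.504) = 132.
From dC/dt = 0: 0.0082·132 - 0.546 = 0.0348P*, so P* = 0.537/0.0348 = 15.4.

R* ≈ 132, C* ≈ 33.9, P* ≈ 15.4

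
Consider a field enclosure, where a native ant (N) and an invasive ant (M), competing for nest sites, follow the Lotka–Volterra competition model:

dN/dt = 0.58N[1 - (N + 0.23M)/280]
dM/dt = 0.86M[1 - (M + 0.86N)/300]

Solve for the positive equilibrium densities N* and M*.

N* ≈ 263, M* ≈ 73.8

Setting both brackets to zero gives the nullclines N + 0.23M = 280 and 0.86N + M = 300.
Substituting M = 300 - 0.86N into the first: N(1 - 0.23·0.86) = 280 - 0.23·300.
So N* = 211/0.802 = 263, and then M* = 300 - 0.86·263 = 73.8.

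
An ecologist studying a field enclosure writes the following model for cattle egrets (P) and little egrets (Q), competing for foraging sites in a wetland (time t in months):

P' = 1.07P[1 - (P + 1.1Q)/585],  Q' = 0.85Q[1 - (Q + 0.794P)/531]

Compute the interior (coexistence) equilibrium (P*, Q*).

Setting both brackets to zero gives the nullclines P + 1.1Q = 585 and 0.794P + Q = 531.
Substituting Q = 531 - 0.794P into the first: P(1 - 1.1·0.794) = 585 - 1.1·531.
So P* = 0.9/0.127 = 7.11, and then Q* = 531 - 0.794·7.11 = 525.

P* ≈ 7.11, Q* ≈ 525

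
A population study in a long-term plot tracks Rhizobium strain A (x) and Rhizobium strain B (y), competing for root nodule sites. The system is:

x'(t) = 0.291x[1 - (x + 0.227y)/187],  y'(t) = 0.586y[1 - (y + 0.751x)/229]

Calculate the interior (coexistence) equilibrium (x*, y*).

x* ≈ 163, y* ≈ 107

Setting both brackets to zero gives the nullclines x + 0.227y = 187 and 0.751x + y = 229.
Substituting y = 229 - 0.751x into the first: x(1 - 0.227·0.751) = 187 - 0.227·229.
So x* = 135/0.83 = 163, and then y* = 229 - 0.751·163 = 107.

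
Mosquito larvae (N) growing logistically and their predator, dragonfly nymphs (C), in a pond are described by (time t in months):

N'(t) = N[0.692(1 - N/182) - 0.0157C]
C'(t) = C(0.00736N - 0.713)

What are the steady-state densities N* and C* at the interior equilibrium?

From dC/dt = 0 with C > 0: 0.00736N* = 0.713, so N* = 96.9.
Substitute into dN/dt = 0: 0.692(1 - 96.9/182) = 0.0157C*.
The bracket is 0.468, giving C* = 0.324/0.0157 = 20.6.

N* ≈ 96.9, C* ≈ 20.6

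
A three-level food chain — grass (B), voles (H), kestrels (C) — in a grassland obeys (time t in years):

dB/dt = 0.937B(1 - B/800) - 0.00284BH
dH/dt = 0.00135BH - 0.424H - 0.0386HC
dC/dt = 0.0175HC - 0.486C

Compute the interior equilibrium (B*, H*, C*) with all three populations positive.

From dC/dt = 0: 0.0175H* = 0.486, so H* = 27.8.
From dB/dt = 0: 0.937(1 - B*/800) = 0.00284·27.8, giving B* = 800·(1 - 0.0842) = 733.
From dH/dt = 0: 0.00135·733 - 0.424 = 0.0386C*, so C* = 0.565/0.0386 = 14.6.

B* ≈ 733, H* ≈ 27.8, C* ≈ 14.6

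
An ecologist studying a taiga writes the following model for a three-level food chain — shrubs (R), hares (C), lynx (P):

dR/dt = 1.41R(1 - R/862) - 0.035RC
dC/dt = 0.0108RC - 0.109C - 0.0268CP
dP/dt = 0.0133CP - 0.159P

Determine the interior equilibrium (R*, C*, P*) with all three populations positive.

From dP/dt = 0: 0.0133C* = 0.159, so C* = 12.
From dR/dt = 0: 1.41(1 - R*/862) = 0.035·12, giving R* = 862·(1 - 0.297) = 606.
From dC/dt = 0: 0.0108·606 - 0.109 = 0.0268P*, so P* = 6.44/0.0268 = 240.

R* ≈ 606, C* ≈ 12, P* ≈ 240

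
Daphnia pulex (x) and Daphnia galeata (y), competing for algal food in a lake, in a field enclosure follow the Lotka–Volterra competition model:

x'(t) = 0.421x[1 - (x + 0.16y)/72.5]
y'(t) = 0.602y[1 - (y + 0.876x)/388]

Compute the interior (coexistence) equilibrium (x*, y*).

x* ≈ 12.1, y* ≈ 377

Setting both brackets to zero gives the nullclines x + 0.16y = 72.5 and 0.876x + y = 388.
Substituting y = 388 - 0.876x into the first: x(1 - 0.16·0.876) = 72.5 - 0.16·388.
So x* = 10.4/0.86 = 12.1, and then y* = 388 - 0.876·12.1 = 377.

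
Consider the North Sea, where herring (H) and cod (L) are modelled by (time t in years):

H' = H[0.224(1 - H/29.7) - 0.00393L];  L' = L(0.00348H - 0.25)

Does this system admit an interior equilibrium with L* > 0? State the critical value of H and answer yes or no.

Threshold H = 71.8; K < 71.8, so no, the predator goes extinct.

The predator equation gives dL/dt > 0 only when H > 0.25/0.00348 = 71.8.
Without the predator, H → K = 29.7. Since 29.7 < 71.8, the predator cannot invade.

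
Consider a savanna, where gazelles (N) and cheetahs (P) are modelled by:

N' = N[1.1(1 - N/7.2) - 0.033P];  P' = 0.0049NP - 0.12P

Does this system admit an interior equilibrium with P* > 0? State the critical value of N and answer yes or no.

Threshold N = 24.5; K < 24.5, so no, the predator goes extinct.

The predator equation gives dP/dt > 0 only when N > 0.12/0.0049 = 24.5.
Without the predator, N → K = 7.2. Since 7.2 < 24.5, the predator cannot invade.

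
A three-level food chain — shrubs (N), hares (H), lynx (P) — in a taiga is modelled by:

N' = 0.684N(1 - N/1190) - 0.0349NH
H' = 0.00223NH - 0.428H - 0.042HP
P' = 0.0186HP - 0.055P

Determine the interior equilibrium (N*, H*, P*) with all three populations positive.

From dP/dt = 0: 0.0186H* = 0.055, so H* = 2.96.
From dN/dt = 0: 0.684(1 - N*/1190) = 0.0349·2.96, giving N* = 1190·(1 - 0.151) = 1010.
From dH/dt = 0: 0.00223·1010 - 0.428 = 0.042P*, so P* = 1.83/0.042 = 43.5.

N* ≈ 1010, H* ≈ 2.96, P* ≈ 43.5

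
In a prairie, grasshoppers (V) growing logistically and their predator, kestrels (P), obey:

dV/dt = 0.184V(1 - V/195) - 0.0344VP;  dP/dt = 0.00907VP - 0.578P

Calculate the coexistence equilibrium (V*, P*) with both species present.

V* ≈ 63.7, P* ≈ 3.6

From dP/dt = 0 with P > 0: 0.00907V* = 0.578, so V* = 63.7.
Substitute into dV/dt = 0: 0.184(1 - 63.7/195) = 0.0344P*.
The bracket is 0.673, giving P* = 0.124/0.0344 = 3.6.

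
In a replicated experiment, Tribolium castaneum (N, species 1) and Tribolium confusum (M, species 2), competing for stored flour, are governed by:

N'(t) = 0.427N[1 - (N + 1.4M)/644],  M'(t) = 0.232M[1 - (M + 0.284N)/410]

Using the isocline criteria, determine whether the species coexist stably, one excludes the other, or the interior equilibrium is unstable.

Compare the nullcline intercepts: K1/α12 = 644/1.4 = 460 > K2 = 410; K2/α21 = 410/0.284 = 1440 > K1 = 644.
Since both inequalities hold, each species can invade when rare, so the interior equilibrium is stable.

stable coexistence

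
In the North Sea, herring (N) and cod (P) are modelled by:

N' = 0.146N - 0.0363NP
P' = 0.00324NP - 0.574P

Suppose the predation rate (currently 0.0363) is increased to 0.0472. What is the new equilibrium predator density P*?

At the interior fixed point, setting dN/dt = 0 with N > 0 fixes P* = (prey growth rate)/(NP coefficient) — independent of the other coefficients.
With the change, P* = 0.146/0.0472 = 3.09; it falls from 4.02.

P* ≈ 3.09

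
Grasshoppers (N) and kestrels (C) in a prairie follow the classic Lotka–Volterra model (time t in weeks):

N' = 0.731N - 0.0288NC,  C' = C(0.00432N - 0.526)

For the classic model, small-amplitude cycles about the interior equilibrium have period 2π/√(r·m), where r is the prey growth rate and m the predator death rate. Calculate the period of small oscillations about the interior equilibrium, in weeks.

T ≈ 10.1 weeks

Here r = 0.731 and m = 0.526, so r·m = 0.385.
ω = √0.385 = 0.62 per week, hence T = 2π/ω ≈ 10.1 weeks.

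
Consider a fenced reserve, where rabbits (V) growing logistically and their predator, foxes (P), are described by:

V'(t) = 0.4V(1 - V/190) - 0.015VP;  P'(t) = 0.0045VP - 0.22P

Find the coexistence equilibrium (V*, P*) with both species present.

V* ≈ 48.9, P* ≈ 19.8

From dP/dt = 0 with P > 0: 0.0045V* = 0.22, so V* = 48.9.
Substitute into dV/dt = 0: 0.4(1 - 48.9/190) = 0.015P*.
The bracket is 0.743, giving P* = 0.297/0.015 = 19.8.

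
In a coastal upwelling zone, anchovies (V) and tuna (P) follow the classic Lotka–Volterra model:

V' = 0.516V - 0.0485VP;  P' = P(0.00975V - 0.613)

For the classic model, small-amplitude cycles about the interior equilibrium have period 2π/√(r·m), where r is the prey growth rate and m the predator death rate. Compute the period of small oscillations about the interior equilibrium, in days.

T ≈ 11.2 days

Here r = 0.516 and m = 0.613, so r·m = 0.316.
ω = √0.316 = 0.562 per day, hence T = 2π/ω ≈ 11.2 days.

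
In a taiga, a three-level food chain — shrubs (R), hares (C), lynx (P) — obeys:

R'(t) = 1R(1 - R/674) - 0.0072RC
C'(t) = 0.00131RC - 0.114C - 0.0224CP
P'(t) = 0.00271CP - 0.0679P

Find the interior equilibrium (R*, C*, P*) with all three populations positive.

From dP/dt = 0: 0.00271C* = 0.0679, so C* = 25.1.
From dR/dt = 0: 1(1 - R*/674) = 0.0072·25.1, giving R* = 674·(1 - 0.18) = 552.
From dC/dt = 0: 0.00131·552 - 0.114 = 0.0224P*, so P* = 0.61/0.0224 = 27.2.

R* ≈ 552, C* ≈ 25.1, P* ≈ 27.2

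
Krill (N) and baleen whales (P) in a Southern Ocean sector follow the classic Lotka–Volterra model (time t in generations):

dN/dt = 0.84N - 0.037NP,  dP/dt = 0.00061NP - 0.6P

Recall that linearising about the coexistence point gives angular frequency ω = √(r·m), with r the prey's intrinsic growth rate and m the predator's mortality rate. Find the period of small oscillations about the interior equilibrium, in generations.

T ≈ 8.85 generations

Here r = 0.84 and m = 0.6, so r·m = 0.504.
ω = √0.504 = 0.71 per generation, hence T = 2π/ω ≈ 8.85 generations.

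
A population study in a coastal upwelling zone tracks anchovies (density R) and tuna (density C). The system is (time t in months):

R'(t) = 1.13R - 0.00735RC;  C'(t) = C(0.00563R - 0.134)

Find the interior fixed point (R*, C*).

R* ≈ 23.8, C* ≈ 154

Set dC/dt = 0 with C > 0: 0.00563R - 0.134 = 0, so R* = 0.134/0.00563 = 23.8.
Set dR/dt = 0 with R > 0: 1.13 - 0.00735C = 0, so C* = 1.13/0.00735 = 154.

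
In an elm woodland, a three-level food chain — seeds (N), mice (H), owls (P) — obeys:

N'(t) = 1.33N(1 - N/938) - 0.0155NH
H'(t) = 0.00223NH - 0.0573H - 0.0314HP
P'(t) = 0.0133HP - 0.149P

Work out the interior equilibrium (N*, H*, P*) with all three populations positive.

From dP/dt = 0: 0.0133H* = 0.149, so H* = 11.2.
From dN/dt = 0: 1.33(1 - N*/938) = 0.0155·11.2, giving N* = 938·(1 - 0.131) = 816.
From dH/dt = 0: 0.00223·816 - 0.0573 = 0.0314P*, so P* = 1.76/0.0314 = 56.1.

N* ≈ 816, H* ≈ 11.2, P* ≈ 56.1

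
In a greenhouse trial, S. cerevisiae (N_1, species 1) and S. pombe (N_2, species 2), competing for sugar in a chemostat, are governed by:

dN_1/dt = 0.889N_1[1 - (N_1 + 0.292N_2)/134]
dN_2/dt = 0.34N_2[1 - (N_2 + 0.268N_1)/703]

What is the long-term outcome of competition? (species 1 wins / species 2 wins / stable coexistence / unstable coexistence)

Compare the nullcline intercepts: K1/α12 = 134/0.292 = 459 < K2 = 703; K2/α21 = 703/0.268 = 2620 > K1 = 134.
Since the inequalities point opposite ways, species 2 can invade but species 1 cannot.

species 2 excludes species 1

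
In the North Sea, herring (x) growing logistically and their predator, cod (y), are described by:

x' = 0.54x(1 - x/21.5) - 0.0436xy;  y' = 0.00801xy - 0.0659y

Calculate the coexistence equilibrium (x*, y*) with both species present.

From dy/dt = 0 with y > 0: 0.00801x* = 0.0659, so x* = 8.23.
Substitute into dx/dt = 0: 0.54(1 - 8.23/21.5) = 0.0436y*.
The bracket is 0.617, giving y* = 0.333/0.0436 = 7.65.

x* ≈ 8.23, y* ≈ 7.65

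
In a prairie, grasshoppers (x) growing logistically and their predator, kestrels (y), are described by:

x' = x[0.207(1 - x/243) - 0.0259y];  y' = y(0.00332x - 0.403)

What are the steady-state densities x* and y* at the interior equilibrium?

x* ≈ 121, y* ≈ 4

From dy/dt = 0 with y > 0: 0.00332x* = 0.403, so x* = 121.
Substitute into dx/dt = 0: 0.207(1 - 121/243) = 0.0259y*.
The bracket is 0.5, giving y* = 0.104/0.0259 = 4.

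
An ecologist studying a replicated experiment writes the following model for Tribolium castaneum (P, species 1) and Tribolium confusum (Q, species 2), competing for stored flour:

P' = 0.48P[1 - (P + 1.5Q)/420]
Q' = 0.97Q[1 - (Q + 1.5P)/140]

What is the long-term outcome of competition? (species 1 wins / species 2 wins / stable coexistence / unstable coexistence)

species 1 excludes species 2

Compare the nullcline intercepts: K1/α12 = 420/1.5 = 280 > K2 = 140; K2/α21 = 140/1.5 = 93.3 < K1 = 420.
Since the inequalities point opposite ways, species 1 can invade but species 2 cannot.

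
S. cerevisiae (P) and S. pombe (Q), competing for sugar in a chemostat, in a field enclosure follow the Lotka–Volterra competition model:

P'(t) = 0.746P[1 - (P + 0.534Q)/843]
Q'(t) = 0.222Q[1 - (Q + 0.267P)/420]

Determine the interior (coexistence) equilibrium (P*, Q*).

Setting both brackets to zero gives the nullclines P + 0.534Q = 843 and 0.267P + Q = 420.
Substituting Q = 420 - 0.267P into the first: P(1 - 0.534·0.267) = 843 - 0.534·420.
So P* = 619/0.857 = 722, and then Q* = 420 - 0.267·722 = 227.

P* ≈ 722, Q* ≈ 227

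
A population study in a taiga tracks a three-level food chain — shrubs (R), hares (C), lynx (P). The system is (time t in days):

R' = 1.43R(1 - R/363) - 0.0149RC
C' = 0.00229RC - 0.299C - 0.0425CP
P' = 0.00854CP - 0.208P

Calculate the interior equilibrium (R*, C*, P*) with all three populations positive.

From dP/dt = 0: 0.00854C* = 0.208, so C* = 24.4.
From dR/dt = 0: 1.43(1 - R*/363) = 0.0149·24.4, giving R* = 363·(1 - 0.254) = 271.
From dC/dt = 0: 0.00229·271 - 0.299 = 0.0425P*, so P* = 0.321/0.0425 = 7.56.

R* ≈ 271, C* ≈ 24.4, P* ≈ 7.56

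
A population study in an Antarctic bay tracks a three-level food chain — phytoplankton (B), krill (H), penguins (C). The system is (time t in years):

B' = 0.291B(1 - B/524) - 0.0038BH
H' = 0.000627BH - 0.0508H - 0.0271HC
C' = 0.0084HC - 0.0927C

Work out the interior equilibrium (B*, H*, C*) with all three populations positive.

B* ≈ 448, H* ≈ 11, C* ≈ 8.5

From dC/dt = 0: 0.0084H* = 0.0927, so H* = 11.
From dB/dt = 0: 0.291(1 - B*/524) = 0.0038·11, giving B* = 524·(1 - 0.144) = 448.
From dH/dt = 0: 0.000627·448 - 0.0508 = 0.0271C*, so C* = 0.23/0.0271 = 8.5.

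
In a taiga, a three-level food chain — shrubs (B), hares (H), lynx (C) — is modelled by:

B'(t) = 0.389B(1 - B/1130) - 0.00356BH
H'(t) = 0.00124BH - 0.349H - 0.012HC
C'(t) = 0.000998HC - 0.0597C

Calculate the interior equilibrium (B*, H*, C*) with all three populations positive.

From dC/dt = 0: 0.000998H* = 0.0597, so H* = 59.8.
From dB/dt = 0: 0.389(1 - B*/1130) = 0.00356·59.8, giving B* = 1130·(1 - 0.547) = 511.
From dH/dt = 0: 0.00124·511 - 0.349 = 0.012C*, so C* = 0.285/0.012 = 23.8.

B* ≈ 511, H* ≈ 59.8, C* ≈ 23.8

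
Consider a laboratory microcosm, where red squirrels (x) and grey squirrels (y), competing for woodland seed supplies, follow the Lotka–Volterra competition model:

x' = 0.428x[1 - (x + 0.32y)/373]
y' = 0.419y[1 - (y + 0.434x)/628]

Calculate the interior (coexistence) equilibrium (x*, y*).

Setting both brackets to zero gives the nullclines x + 0.32y = 373 and 0.434x + y = 628.
Substituting y = 628 - 0.434x into the first: x(1 - 0.32·0.434) = 373 - 0.32·628.
So x* = 172/0.861 = 200, and then y* = 628 - 0.434·200 = 541.

x* ≈ 200, y* ≈ 541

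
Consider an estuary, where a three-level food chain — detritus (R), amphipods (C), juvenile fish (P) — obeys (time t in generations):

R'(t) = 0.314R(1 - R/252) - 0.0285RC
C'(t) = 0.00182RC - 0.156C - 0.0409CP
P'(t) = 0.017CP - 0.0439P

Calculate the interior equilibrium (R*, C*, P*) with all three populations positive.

From dP/dt = 0: 0.017C* = 0.0439, so C* = 2.58.
From dR/dt = 0: 0.314(1 - R*/252) = 0.0285·2.58, giving R* = 252·(1 - 0.234) = 193.
From dC/dt = 0: 0.00182·193 - 0.156 = 0.0409P*, so P* = 0.195/0.0409 = 4.77.

R* ≈ 193, C* ≈ 2.58, P* ≈ 4.77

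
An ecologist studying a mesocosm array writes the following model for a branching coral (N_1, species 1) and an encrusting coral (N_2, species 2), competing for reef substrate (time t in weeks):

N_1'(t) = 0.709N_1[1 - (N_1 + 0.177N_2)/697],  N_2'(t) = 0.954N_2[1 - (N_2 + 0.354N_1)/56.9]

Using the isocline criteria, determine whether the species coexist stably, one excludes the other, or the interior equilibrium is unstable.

species 1 excludes species 2

Compare the nullcline intercepts: K1/α12 = 697/0.177 = 3940 > K2 = 56.9; K2/α21 = 56.9/0.354 = 161 < K1 = 697.
Since the inequalities point opposite ways, species 1 can invade but species 2 cannot.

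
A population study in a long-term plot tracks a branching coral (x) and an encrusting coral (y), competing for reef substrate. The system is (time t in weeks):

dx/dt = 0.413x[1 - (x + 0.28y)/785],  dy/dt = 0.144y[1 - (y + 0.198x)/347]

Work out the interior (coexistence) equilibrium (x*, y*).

x* ≈ 728, y* ≈ 203

Setting both brackets to zero gives the nullclines x + 0.28y = 785 and 0.198x + y = 347.
Substituting y = 347 - 0.198x into the first: x(1 - 0.28·0.198) = 785 - 0.28·347.
So x* = 688/0.945 = 728, and then y* = 347 - 0.198·728 = 203.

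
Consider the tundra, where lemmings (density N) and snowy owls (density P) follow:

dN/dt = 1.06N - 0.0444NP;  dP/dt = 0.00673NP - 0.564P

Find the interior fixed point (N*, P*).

N* ≈ 83.8, P* ≈ 23.9

Set dP/dt = 0 with P > 0: 0.00673N - 0.564 = 0, so N* = 0.564/0.00673 = 83.8.
Set dN/dt = 0 with N > 0: 1.06 - 0.0444P = 0, so P* = 1.06/0.0444 = 23.9.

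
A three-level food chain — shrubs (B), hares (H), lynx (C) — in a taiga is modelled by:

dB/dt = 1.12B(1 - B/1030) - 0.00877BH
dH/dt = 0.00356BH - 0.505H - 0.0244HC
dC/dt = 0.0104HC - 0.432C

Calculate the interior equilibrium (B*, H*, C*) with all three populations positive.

From dC/dt = 0: 0.0104H* = 0.432, so H* = 41.5.
From dB/dt = 0: 1.12(1 - B*/1030) = 0.00877·41.5, giving B* = 1030·(1 - 0.325) = 695.
From dH/dt = 0: 0.00356·695 - 0.505 = 0.0244C*, so C* = 1.97/0.0244 = 80.7.

B* ≈ 695, H* ≈ 41.5, C* ≈ 80.7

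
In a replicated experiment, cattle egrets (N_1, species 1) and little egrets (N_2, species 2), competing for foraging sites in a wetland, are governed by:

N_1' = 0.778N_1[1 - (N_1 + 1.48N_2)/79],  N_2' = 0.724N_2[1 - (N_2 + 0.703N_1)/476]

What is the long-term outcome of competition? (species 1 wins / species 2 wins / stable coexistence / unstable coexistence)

species 2 excludes species 1

Compare the nullcline intercepts: K1/α12 = 79/1.48 = 53.4 < K2 = 476; K2/α21 = 476/0.703 = 677 > K1 = 79.
Since the inequalities point opposite ways, species 2 can invade but species 1 cannot.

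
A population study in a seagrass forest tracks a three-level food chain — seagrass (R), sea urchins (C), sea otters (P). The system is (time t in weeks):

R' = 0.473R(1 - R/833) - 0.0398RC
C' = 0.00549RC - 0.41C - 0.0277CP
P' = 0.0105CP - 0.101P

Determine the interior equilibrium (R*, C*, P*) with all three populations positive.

From dP/dt = 0: 0.0105C* = 0.101, so C* = 9.62.
From dR/dt = 0: 0.473(1 - R*/833) = 0.0398·9.62, giving R* = 833·(1 - 0.809) = 159.
From dC/dt = 0: 0.00549·159 - 0.41 = 0.0277P*, so P* = 0.462/0.0277 = 16.7.

R* ≈ 159, C* ≈ 9.62, P* ≈ 16.7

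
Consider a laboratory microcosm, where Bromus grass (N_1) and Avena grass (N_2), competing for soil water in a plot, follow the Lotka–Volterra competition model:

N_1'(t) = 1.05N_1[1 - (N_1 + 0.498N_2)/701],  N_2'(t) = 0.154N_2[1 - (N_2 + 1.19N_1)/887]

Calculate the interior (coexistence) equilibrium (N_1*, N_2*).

N_1* ≈ 636, N_2* ≈ 130

Setting both brackets to zero gives the nullclines N_1 + 0.498N_2 = 701 and 1.19N_1 + N_2 = 887.
Substituting N_2 = 887 - 1.19N_1 into the first: N_1(1 - 0.498·1.19) = 701 - 0.498·887.
So N_1* = 259/0.407 = 636, and then N_2* = 887 - 1.19·636 = 130.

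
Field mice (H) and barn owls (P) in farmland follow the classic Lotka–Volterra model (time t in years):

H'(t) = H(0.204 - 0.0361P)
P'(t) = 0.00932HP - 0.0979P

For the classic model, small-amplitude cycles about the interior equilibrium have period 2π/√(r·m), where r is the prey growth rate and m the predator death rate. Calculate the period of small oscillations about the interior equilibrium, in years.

T ≈ 44.5 years

Here r = 0.204 and m = 0.0979, so r·m = 0.02.
ω = √0.02 = 0.141 per year, hence T = 2π/ω ≈ 44.5 years.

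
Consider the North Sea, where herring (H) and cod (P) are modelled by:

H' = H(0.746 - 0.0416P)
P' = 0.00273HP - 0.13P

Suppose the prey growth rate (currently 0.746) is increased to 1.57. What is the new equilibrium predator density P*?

P* ≈ 37.7

At the interior fixed point, setting dH/dt = 0 with H > 0 fixes P* = (prey growth rate)/(HP coefficient) — independent of the other coefficients.
With the change, P* = 1.57/0.0416 = 37.7; it rises from 17.9.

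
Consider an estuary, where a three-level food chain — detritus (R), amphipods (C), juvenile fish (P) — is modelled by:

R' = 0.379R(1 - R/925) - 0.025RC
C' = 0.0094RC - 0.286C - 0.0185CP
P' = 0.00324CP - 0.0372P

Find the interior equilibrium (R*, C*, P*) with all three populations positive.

From dP/dt = 0: 0.00324C* = 0.0372, so C* = 11.5.
From dR/dt = 0: 0.379(1 - R*/925) = 0.025·11.5, giving R* = 925·(1 - 0.757) = 224.
From dC/dt = 0: 0.0094·224 - 0.286 = 0.0185P*, so P* = 1.82/0.0185 = 98.6.

R* ≈ 224, C* ≈ 11.5, P* ≈ 98.6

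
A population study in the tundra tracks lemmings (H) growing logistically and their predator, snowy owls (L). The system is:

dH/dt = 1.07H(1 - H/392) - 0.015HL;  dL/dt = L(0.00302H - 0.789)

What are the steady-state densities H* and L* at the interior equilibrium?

From dL/dt = 0 with L > 0: 0.00302H* = 0.789, so H* = 261.
Substitute into dH/dt = 0: 1.07(1 - 261/392) = 0.015L*.
The bracket is 0.334, giving L* = 0.357/0.015 = 23.8.

H* ≈ 261, L* ≈ 23.8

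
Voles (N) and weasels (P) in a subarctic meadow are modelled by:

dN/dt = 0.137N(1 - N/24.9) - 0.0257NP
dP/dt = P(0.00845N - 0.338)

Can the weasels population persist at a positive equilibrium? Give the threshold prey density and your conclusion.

Threshold N = 40; K < 40, so no, the predator goes extinct.

The predator equation gives dP/dt > 0 only when N > 0.338/0.00845 = 40.
Without the predator, N → K = 24.9. Since 24.9 < 40, the predator cannot invade.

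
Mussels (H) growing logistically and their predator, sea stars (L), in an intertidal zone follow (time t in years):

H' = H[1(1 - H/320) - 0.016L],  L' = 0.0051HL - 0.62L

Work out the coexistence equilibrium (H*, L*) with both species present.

H* ≈ 122, L* ≈ 38.8

From dL/dt = 0 with L > 0: 0.0051H* = 0.62, so H* = 122.
Substitute into dH/dt = 0: 1(1 - 122/320) = 0.016L*.
The bracket is 0.62, giving L* = 0.62/0.016 = 38.8.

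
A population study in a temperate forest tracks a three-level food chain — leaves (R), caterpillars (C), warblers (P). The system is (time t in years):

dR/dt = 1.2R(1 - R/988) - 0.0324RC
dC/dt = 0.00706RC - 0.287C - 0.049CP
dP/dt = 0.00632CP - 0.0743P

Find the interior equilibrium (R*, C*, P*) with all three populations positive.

R* ≈ 674, C* ≈ 11.8, P* ≈ 91.3

From dP/dt = 0: 0.00632C* = 0.0743, so C* = 11.8.
From dR/dt = 0: 1.2(1 - R*/988) = 0.0324·11.8, giving R* = 988·(1 - 0.317) = 674.
From dC/dt = 0: 0.00706·674 - 0.287 = 0.049P*, so P* = 4.47/0.049 = 91.3.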